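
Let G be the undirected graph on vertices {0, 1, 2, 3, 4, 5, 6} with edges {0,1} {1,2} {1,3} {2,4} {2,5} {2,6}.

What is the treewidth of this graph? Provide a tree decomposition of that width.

The largest bag has 2 vertices, giving width 1; this decomposition certifies tw(G) ≤ 1. Any graph with an edge has treewidth ≥ 1, and G has the edge 2–5. Therefore the treewidth is 1.

Treewidth 1.
Bags: B1 = {2, 5}  B2 = {1, 2}  B3 = {0, 1}  B4 = {2, 4}  B5 = {2, 6}  B6 = {1, 3}
Tree: B1–B2, B2–B3, B2–B4, B4–B5, B2–B6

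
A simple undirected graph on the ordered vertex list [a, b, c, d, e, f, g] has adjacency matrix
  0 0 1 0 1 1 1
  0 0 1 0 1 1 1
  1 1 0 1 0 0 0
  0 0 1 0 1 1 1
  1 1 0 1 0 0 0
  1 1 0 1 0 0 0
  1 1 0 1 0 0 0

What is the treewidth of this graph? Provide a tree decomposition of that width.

Treewidth 3.
One such decomposition:
Bags: B1 = {a, b, d, f}  B2 = {a, b, d, e}  B3 = {a, b, d, g}  B4 = {a, b, c, d}
Tree: B1–B2, B2–B3, B3–B4

Every bag has size at most 4, so the width is 4 − 1 = 3 and tw(G) ≤ 3. For the lower bound: the 4 vertex sets {d,f}, {a,e}, {b}, {g} are disjoint, each induces a connected subgraph, and every pair is joined by at least one edge of G. Contracting each set to a single vertex therefore yields K_{4} as a minor, and since treewidth is minor-monotone, tw(G) ≥ tw(K_{4}) = 3. The upper and lower bounds meet at 3, so that is the treewidth.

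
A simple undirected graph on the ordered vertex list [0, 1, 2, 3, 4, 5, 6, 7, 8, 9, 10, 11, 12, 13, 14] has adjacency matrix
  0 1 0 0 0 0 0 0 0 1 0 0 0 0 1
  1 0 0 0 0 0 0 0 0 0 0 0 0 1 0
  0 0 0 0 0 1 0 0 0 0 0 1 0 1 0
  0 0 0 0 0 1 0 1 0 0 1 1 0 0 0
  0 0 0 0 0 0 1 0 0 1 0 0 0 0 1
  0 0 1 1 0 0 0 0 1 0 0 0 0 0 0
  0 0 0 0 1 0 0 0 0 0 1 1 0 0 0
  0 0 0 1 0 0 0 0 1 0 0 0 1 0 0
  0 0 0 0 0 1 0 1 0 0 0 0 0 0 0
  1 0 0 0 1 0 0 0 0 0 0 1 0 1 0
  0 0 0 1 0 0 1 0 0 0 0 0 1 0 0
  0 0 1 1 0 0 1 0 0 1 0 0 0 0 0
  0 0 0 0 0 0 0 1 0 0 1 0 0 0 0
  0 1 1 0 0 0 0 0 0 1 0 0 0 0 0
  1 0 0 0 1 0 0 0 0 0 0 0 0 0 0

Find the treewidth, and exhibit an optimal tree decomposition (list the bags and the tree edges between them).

Treewidth 3.
One such decomposition:
Bags: B1 = {0, 1, 13, 14}  B2 = {0, 9, 13, 14}  B3 = {4, 9, 13, 14}  B4 = {2, 4, 9, 13}  B5 = {2, 4, 9, 11}  B6 = {2, 4, 6, 11}  B7 = {2, 5, 6, 11}  B8 = {3, 5, 6, 11}  B9 = {3, 5, 6, 10}  B10 = {3, 5, 8, 10}  B11 = {3, 7, 8, 10}  B12 = {7, 8, 10, 12}
Tree: B1–B2, B2–B3, B3–B4, B4–B5, B5–B6, B6–B7, B7–B8, B8–B9, B9–B10, B10–B11, B11–B12

Each bag holds 4 vertices, so the decomposition has width 3, which upper-bounds the treewidth. For the lower bound: the 4 vertex sets {0,1,14}, {13}, {9}, {2,4,6,11} are disjoint, each induces a connected subgraph, and every pair is joined by at least one edge of G. Contracting each set to a single vertex therefore yields K_{4} as a minor, and since treewidth is minor-monotone, tw(G) ≥ tw(K_{4}) = 3. Therefore the treewidth is 3.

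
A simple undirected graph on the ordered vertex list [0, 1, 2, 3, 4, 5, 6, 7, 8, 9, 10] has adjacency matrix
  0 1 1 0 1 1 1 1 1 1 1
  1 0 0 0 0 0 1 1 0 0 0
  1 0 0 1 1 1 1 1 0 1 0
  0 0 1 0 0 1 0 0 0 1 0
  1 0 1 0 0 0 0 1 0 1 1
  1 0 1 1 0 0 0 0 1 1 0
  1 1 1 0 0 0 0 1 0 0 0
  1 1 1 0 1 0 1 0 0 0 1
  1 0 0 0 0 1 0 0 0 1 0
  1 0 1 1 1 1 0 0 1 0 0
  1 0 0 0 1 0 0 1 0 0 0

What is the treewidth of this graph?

A width-3 tree decomposition is:
Bags: B1 = {0, 2, 4, 9}  B2 = {0, 2, 5, 9}  B3 = {2, 3, 5, 9}  B4 = {0, 2, 4, 7}  B5 = {0, 2, 6, 7}  B6 = {0, 4, 7, 10}  B7 = {0, 1, 6, 7}  B8 = {0, 5, 8, 9}
Tree: B1–B2, B2–B3, B1–B4, B4–B5, B4–B6, B5–B7, B2–B8
Each bag holds 4 vertices, so the decomposition has width 3, which upper-bounds the treewidth. For the lower bound, the 4 vertices {0, 5, 8, 9} are pairwise adjacent, and any tree decomposition puts a clique entirely inside one bag — forcing width ≥ 3. Combining the bounds, tw(G) = 3.

3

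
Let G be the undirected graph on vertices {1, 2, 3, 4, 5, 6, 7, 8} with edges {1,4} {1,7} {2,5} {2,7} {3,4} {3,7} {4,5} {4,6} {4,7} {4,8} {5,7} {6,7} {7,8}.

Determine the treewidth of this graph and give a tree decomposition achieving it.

Treewidth 2.
One such decomposition:
Bags: B1 = {4, 7, 8}  B2 = {1, 4, 7}  B3 = {3, 4, 7}  B4 = {4, 5, 7}  B5 = {4, 6, 7}  B6 = {2, 5, 7}
Tree: B1–B2, B1–B3, B1–B4, B3–B5, B4–B6

Every bag has size at most 3, so the width is 3 − 1 = 2 and tw(G) ≤ 2. Conversely, {2, 5, 7} is a clique of size 3, and the vertices of any clique must share a bag in every tree decomposition; so some bag has ≥ 3 vertices and tw(G) ≥ 2. Combining the bounds, tw(G) = 2.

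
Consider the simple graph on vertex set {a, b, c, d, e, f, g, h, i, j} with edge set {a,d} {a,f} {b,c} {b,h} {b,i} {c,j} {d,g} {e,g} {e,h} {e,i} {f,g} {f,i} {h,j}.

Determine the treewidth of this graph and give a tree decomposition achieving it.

Treewidth 2.
One such decomposition:
Bags: B1 = {a, d, f}  B2 = {d, f, g}  B3 = {f, g, i}  B4 = {e, g, i}  B5 = {b, e, i}  B6 = {b, e, h}  B7 = {b, c, h}  B8 = {c, h, j}
Tree: B1–B2, B2–B3, B3–B4, B4–B5, B5–B6, B6–B7, B7–B8

Each bag holds 3 vertices, so the decomposition has width 2, which upper-bounds the treewidth. For the lower bound, G contains the cycle a–d–g–f–a, so G is not a forest; only forests have treewidth ≤ 1, hence tw(G) ≥ 2. Combining the bounds, tw(G) = 2.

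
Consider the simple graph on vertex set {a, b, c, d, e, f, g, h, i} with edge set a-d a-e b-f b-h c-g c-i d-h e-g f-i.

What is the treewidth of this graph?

2

A width-2 tree decomposition is:
Bags: B1 = {c, g, i}  B2 = {f, g, i}  B3 = {b, f, g}  B4 = {b, g, h}  B5 = {d, g, h}  B6 = {a, d, g}  B7 = {a, e, g}
Tree: B1–B2, B2–B3, B3–B4, B4–B5, B5–B6, B6–B7
The largest bag has 3 vertices, giving width 2; this decomposition certifies tw(G) ≤ 2. The edges g–c–i–f–b–h–d–a–e–g form a cycle, so G is not a tree and its treewidth is at least 2. Combining the bounds, tw(G) = 2.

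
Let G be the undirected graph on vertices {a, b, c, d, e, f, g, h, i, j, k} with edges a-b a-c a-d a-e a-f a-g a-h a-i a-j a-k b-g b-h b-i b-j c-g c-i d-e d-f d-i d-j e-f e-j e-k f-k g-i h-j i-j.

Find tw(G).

3

A width-3 tree decomposition is:
Bags: B1 = {a, d, i, j}  B2 = {a, b, i, j}  B3 = {a, b, g, i}  B4 = {a, d, e, j}  B5 = {a, d, e, f}  B6 = {a, e, f, k}  B7 = {a, b, h, j}  B8 = {a, c, g, i}
Tree: B1–B2, B2–B3, B1–B4, B4–B5, B5–B6, B2–B7, B3–B8
Every bag has size at most 4, so the width is 4 − 1 = 3 and tw(G) ≤ 3. Conversely, {a, d, e, f} is a clique of size 4, and the vertices of any clique must share a bag in every tree decomposition; so some bag has ≥ 4 vertices and tw(G) ≥ 3. Hence tw(G) = 3 exactly.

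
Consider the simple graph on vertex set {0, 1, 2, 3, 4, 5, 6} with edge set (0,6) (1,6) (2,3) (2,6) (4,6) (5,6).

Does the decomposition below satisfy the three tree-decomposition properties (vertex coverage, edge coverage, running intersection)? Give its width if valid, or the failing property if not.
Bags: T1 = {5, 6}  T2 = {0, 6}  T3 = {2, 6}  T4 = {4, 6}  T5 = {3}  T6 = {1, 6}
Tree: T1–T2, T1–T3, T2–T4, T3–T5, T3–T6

A tree decomposition must satisfy three properties: every vertex lies in some bag; for every edge, both endpoints lie together in some bag; and for every vertex, the bags containing it form a connected subtree. Here edge (2,3) lies in no bag, so the decomposition is invalid.

No — edge (2,3) lies in no bag.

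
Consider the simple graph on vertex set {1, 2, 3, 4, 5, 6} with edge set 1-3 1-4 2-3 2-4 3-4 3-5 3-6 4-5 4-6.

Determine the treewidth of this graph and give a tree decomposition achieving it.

Each bag holds 3 vertices, so the decomposition has width 2, which upper-bounds the treewidth. On the other hand G contains the 3-clique {1, 3, 4}. A clique must lie in a single bag of any decomposition, so no decomposition can have width below 2. The upper and lower bounds meet at 2, so that is the treewidth.

Treewidth 2.
One optimal decomposition is:
Bags: B1 = {3, 4, 6}  B2 = {3, 4, 5}  B3 = {2, 3, 4}  B4 = {1, 3, 4}
Tree: B1–B2, B1–B3, B1–B4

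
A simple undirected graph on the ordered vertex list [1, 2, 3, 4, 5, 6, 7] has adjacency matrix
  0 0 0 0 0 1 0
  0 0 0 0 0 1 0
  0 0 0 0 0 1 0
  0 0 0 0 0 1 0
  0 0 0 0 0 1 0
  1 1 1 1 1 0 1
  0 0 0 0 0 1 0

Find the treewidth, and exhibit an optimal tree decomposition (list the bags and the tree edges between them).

Each bag holds 2 vertices, so the decomposition has width 1, which upper-bounds the treewidth. G has an edge, so its treewidth is at least 1. Hence tw(G) = 1 exactly.

Treewidth 1.
One such decomposition:
Bags: B1 = {3, 6}  B2 = {1, 6}  B3 = {4, 6}  B4 = {2, 6}  B5 = {6, 7}  B6 = {5, 6}
Tree: B1–B2, B2–B3, B1–B4, B2–B5, B5–B6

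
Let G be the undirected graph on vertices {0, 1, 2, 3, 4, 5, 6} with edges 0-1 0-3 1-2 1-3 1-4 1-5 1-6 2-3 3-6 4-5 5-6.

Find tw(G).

2

A width-2 tree decomposition is:
Bags: B1 = {1, 2, 3}  B2 = {1, 3, 6}  B3 = {1, 5, 6}  B4 = {0, 1, 3}  B5 = {1, 4, 5}
Tree: B1–B2, B2–B3, B1–B4, B3–B5
Each bag holds 3 vertices, so the decomposition has width 2, which upper-bounds the treewidth. Conversely, {0, 1, 3} is a clique of size 3, and the vertices of any clique must share a bag in every tree decomposition; so some bag has ≥ 3 vertices and tw(G) ≥ 2. Therefore the treewidth is 2.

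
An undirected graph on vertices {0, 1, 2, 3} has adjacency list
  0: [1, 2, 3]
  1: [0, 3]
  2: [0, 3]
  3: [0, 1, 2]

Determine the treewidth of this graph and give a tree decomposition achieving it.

Every bag has size at most 3, so the width is 3 − 1 = 2 and tw(G) ≤ 2. On the other hand G contains the 3-clique {0, 1, 3}. A clique must lie in a single bag of any decomposition, so no decomposition can have width below 2. Combining the bounds, tw(G) = 2.

Treewidth 2.
Bags: B1 = {0, 2, 3}  B2 = {0, 1, 3}
Tree: B1–B2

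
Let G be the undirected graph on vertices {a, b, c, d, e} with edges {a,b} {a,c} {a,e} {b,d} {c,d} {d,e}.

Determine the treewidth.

2

A width-2 tree decomposition is:
Bags: B1 = {a, d, e}  B2 = {a, b, d}  B3 = {a, c, d}
Tree: B1–B2, B2–B3
Each bag holds 3 vertices, so the decomposition has width 2, which upper-bounds the treewidth. For the lower bound, G contains the cycle a–e–d–b–a, so G is not a forest; only forests have treewidth ≤ 1, hence tw(G) ≥ 2. Combining the bounds, tw(G) = 2.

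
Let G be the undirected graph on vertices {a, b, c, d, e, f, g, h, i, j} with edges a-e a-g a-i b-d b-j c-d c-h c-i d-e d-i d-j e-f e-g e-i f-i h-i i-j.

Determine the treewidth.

A width-2 tree decomposition is:
Bags: B1 = {d, e, i}  B2 = {a, e, i}  B3 = {d, i, j}  B4 = {c, d, i}  B5 = {a, e, g}  B6 = {c, h, i}  B7 = {b, d, j}  B8 = {e, f, i}
Tree: B1–B2, B1–B3, B3–B4, B2–B5, B4–B6, B3–B7, B1–B8
Every bag has size at most 3, so the width is 3 − 1 = 2 and tw(G) ≤ 2. Conversely, {a, e, g} is a clique of size 3, and the vertices of any clique must share a bag in every tree decomposition; so some bag has ≥ 3 vertices and tw(G) ≥ 2. Combining the bounds, tw(G) = 2.

2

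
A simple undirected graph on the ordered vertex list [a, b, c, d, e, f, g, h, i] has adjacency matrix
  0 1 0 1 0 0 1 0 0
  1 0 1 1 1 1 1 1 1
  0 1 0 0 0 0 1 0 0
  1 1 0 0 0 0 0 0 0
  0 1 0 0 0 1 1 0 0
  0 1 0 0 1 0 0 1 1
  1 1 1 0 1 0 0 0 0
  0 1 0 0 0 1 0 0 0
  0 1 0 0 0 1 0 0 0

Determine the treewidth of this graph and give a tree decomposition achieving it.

Every bag has size at most 3, so the width is 3 − 1 = 2 and tw(G) ≤ 2. For the lower bound, the 3 vertices {a, b, d} are pairwise adjacent, and any tree decomposition puts a clique entirely inside one bag — forcing width ≥ 2. The upper and lower bounds meet at 2, so that is the treewidth.

Treewidth 2.
Bags: B1 = {b, f, i}  B2 = {b, e, f}  B3 = {b, f, h}  B4 = {b, e, g}  B5 = {a, b, g}  B6 = {b, c, g}  B7 = {a, b, d}
Tree: B1–B2, B1–B3, B2–B4, B4–B5, B4–B6, B5–B7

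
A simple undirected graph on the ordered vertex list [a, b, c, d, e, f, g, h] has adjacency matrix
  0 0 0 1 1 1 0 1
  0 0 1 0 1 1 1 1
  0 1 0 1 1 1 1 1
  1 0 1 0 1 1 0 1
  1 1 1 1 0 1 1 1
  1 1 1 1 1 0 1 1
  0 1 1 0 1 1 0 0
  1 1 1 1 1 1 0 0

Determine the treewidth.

4

A width-4 tree decomposition is:
Bags: B1 = {b, c, e, f, h}  B2 = {c, d, e, f, h}  B3 = {a, d, e, f, h}  B4 = {b, c, e, f, g}
Tree: B1–B2, B2–B3, B1–B4
Each bag holds 5 vertices, so the decomposition has width 4, which upper-bounds the treewidth. For the lower bound, the 5 vertices {b, c, e, f, g} are pairwise adjacent, and any tree decomposition puts a clique entirely inside one bag — forcing width ≥ 4. Combining the bounds, tw(G) = 4.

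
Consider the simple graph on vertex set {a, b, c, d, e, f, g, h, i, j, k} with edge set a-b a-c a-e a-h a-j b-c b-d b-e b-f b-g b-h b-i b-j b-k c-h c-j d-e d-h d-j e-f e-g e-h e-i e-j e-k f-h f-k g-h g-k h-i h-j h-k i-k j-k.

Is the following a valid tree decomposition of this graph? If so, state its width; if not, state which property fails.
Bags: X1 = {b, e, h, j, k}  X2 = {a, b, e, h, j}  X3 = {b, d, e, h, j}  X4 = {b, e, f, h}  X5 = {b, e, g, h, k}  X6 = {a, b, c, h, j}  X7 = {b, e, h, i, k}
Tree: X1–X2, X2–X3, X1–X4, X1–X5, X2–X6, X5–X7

No — edge (k,f) lies in no bag.

A tree decomposition must satisfy three properties: every vertex lies in some bag; for every edge, both endpoints lie together in some bag; and for every vertex, the bags containing it form a connected subtree. Here edge (k,f) lies in no bag, so the decomposition is invalid.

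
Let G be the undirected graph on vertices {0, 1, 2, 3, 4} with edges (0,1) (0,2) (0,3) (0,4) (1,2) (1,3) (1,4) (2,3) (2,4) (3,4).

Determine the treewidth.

A width-4 tree decomposition is:
Bags: B1 = {0, 1, 2, 3, 4}
Tree: (single bag)
A single bag containing all 5 vertices is trivially a valid decomposition of width 4. For the lower bound, the 5 vertices {0, 1, 2, 3, 4} are pairwise adjacent, and any tree decomposition puts a clique entirely inside one bag — forcing width ≥ 4. Combining the bounds, tw(G) = 4.

4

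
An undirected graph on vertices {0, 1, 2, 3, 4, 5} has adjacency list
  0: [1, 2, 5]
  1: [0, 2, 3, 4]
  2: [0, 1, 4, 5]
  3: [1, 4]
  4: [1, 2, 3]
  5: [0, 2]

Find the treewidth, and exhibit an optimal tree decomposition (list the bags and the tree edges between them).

Each bag holds 3 vertices, so the decomposition has width 2, which upper-bounds the treewidth. For the lower bound, the 3 vertices {0, 1, 2} are pairwise adjacent, and any tree decomposition puts a clique entirely inside one bag — forcing width ≥ 2. Therefore the treewidth is 2.

Treewidth 2.
One optimal decomposition is:
Bags: B1 = {0, 2, 5}  B2 = {0, 1, 2}  B3 = {1, 2, 4}  B4 = {1, 3, 4}
Tree: B1–B2, B2–B3, B3–B4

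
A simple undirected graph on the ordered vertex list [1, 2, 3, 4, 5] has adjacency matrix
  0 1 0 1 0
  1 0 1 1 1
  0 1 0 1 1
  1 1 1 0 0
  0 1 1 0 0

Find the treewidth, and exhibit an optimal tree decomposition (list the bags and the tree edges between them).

Treewidth 2.
One such decomposition:
Bags: B1 = {2, 3, 4}  B2 = {1, 2, 4}  B3 = {2, 3, 5}
Tree: B1–B2, B1–B3

Every bag has size at most 3, so the width is 3 − 1 = 2 and tw(G) ≤ 2. For the lower bound, the 3 vertices {1, 2, 4} are pairwise adjacent, and any tree decomposition puts a clique entirely inside one bag — forcing width ≥ 2. The upper and lower bounds meet at 2, so that is the treewidth.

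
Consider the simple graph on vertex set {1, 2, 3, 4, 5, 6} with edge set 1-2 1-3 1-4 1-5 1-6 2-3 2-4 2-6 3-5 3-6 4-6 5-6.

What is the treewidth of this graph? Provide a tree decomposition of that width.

Every bag has size at most 4, so the width is 4 − 1 = 3 and tw(G) ≤ 3. Conversely, {1, 2, 3, 6} is a clique of size 4, and the vertices of any clique must share a bag in every tree decomposition; so some bag has ≥ 4 vertices and tw(G) ≥ 3. Hence tw(G) = 3 exactly.

Treewidth 3.
One optimal decomposition is:
Bags: B1 = {1, 2, 3, 6}  B2 = {1, 3, 5, 6}  B3 = {1, 2, 4, 6}
Tree: B1–B2, B1–B3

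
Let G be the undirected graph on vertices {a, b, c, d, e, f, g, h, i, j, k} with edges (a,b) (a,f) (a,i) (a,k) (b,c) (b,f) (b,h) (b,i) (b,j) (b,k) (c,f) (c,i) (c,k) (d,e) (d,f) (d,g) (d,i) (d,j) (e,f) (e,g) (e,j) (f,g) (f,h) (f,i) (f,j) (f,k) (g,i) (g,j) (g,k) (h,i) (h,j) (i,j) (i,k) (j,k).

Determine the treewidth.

4

A width-4 tree decomposition is:
Bags: B1 = {b, f, i, j, k}  B2 = {b, c, f, i, k}  B3 = {b, f, h, i, j}  B4 = {a, b, f, i, k}  B5 = {f, g, i, j, k}  B6 = {d, f, g, i, j}  B7 = {d, e, f, g, j}
Tree: B1–B2, B1–B3, B2–B4, B1–B5, B5–B6, B6–B7
The largest bag has 5 vertices, giving width 4; this decomposition certifies tw(G) ≤ 4. On the other hand G contains the 5-clique {d, e, f, g, j}. A clique must lie in a single bag of any decomposition, so no decomposition can have width below 4. Combining the bounds, tw(G) = 4.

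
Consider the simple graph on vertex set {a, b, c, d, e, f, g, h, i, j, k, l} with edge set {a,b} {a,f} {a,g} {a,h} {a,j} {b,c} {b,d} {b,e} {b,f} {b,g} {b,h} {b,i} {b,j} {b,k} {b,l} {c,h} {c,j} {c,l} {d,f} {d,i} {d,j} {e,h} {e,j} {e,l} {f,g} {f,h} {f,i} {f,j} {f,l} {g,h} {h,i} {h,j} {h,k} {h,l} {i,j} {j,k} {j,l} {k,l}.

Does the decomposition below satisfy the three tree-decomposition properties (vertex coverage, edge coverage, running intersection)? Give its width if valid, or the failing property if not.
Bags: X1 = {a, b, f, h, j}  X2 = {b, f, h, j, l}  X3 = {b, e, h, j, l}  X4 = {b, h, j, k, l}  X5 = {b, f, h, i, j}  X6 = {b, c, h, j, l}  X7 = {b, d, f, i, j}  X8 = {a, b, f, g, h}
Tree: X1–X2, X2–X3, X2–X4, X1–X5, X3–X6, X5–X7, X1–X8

Yes; width 4.

Vertex coverage: the bags together contain {a, b, c, d, e, f, g, h, i, j, k, l}, the full vertex set. Edge coverage: each edge of G has both endpoints in at least one bag. Running intersection: for every vertex, the bags containing it form a connected subtree. All three properties hold, so this is a valid tree decomposition of width max|bag| − 1 = 4, and hence tw(G) ≤ 4.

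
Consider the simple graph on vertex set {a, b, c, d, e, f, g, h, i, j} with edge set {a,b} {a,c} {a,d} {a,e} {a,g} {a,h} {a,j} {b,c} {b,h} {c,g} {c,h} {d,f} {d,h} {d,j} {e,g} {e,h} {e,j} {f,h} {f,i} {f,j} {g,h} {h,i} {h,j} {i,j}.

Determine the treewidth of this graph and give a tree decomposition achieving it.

Treewidth 3.
Bags: B1 = {a, d, h, j}  B2 = {a, e, h, j}  B3 = {d, f, h, j}  B4 = {a, e, g, h}  B5 = {f, h, i, j}  B6 = {a, c, g, h}  B7 = {a, b, c, h}
Tree: B1–B2, B1–B3, B2–B4, B3–B5, B4–B6, B6–B7

The largest bag has 4 vertices, giving width 3; this decomposition certifies tw(G) ≤ 3. For the lower bound, the 4 vertices {a, d, h, j} are pairwise adjacent, and any tree decomposition puts a clique entirely inside one bag — forcing width ≥ 3. Therefore the treewidth is 3.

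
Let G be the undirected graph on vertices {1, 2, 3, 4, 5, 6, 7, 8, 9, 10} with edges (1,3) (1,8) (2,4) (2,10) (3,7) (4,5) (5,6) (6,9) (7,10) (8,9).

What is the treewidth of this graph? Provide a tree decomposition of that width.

Each bag holds 3 vertices, so the decomposition has width 2, which upper-bounds the treewidth. Since 6–5–4–2–10–7–3–1–8–9–6 is a cycle in G, G is not acyclic. Forests are exactly the graphs of treewidth ≤ 1, so tw(G) ≥ 2. Therefore the treewidth is 2.

Treewidth 2.
One such decomposition:
Bags: B1 = {4, 5, 6}  B2 = {2, 4, 6}  B3 = {2, 6, 10}  B4 = {6, 7, 10}  B5 = {3, 6, 7}  B6 = {1, 3, 6}  B7 = {1, 6, 8}  B8 = {6, 8, 9}
Tree: B1–B2, B2–B3, B3–B4, B4–B5, B5–B6, B6–B7, B7–B8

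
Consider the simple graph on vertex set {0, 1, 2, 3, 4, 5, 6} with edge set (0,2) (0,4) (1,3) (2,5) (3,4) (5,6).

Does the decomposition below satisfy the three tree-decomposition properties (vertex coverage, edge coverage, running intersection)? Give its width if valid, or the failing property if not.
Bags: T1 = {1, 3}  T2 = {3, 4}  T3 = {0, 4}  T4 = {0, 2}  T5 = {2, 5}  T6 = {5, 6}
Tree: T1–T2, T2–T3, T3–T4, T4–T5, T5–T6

Yes; width 1.

Vertex coverage: the bags together contain {0, 1, 2, 3, 4, 5, 6}, the full vertex set. Edge coverage: each edge of G has both endpoints in at least one bag. Running intersection: for every vertex, the bags containing it form a connected subtree. All three properties hold, so this is a valid tree decomposition of width max|bag| − 1 = 1, and hence tw(G) ≤ 1.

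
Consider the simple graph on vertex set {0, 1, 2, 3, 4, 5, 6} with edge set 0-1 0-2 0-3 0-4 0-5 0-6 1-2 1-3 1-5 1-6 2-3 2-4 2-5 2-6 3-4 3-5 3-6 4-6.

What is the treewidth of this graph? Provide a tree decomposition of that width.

Every bag has size at most 5, so the width is 5 − 1 = 4 and tw(G) ≤ 4. On the other hand G contains the 5-clique {0, 1, 2, 3, 5}. A clique must lie in a single bag of any decomposition, so no decomposition can have width below 4. Hence tw(G) = 4 exactly.

Treewidth 4.
Bags: B1 = {0, 2, 3, 4, 6}  B2 = {0, 1, 2, 3, 6}  B3 = {0, 1, 2, 3, 5}
Tree: B1–B2, B2–B3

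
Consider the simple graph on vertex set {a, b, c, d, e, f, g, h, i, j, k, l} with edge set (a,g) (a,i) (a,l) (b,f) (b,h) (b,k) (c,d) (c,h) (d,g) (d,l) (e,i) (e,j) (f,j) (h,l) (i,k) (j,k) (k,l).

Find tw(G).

A width-3 tree decomposition is:
Bags: B1 = {e, f, i, j}  B2 = {f, i, j, k}  B3 = {b, f, i, k}  B4 = {a, b, i, k}  B5 = {a, b, k, l}  B6 = {a, b, h, l}  B7 = {a, g, h, l}  B8 = {d, g, h, l}  B9 = {c, d, g, h}
Tree: B1–B2, B2–B3, B3–B4, B4–B5, B5–B6, B6–B7, B7–B8, B8–B9
Each bag holds 4 vertices, so the decomposition has width 3, which upper-bounds the treewidth. For the lower bound: the 4 vertex sets {e,f,j}, {i}, {k}, {a,b,h,l} are disjoint, each induces a connected subgraph, and every pair is joined by at least one edge of G. Contracting each set to a single vertex therefore yields K_{4} as a minor, and since treewidth is minor-monotone, tw(G) ≥ tw(K_{4}) = 3. The upper and lower bounds meet at 3, so that is the treewidth.

3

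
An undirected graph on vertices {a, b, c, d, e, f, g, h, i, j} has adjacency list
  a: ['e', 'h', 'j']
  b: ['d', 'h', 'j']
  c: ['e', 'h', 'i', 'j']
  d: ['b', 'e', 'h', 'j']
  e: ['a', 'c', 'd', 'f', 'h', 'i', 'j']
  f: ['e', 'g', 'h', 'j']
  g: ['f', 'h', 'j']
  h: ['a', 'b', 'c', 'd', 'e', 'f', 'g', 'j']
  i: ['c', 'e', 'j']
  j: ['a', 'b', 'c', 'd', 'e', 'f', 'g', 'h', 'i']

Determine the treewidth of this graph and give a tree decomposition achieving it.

The largest bag has 4 vertices, giving width 3; this decomposition certifies tw(G) ≤ 3. On the other hand G contains the 4-clique {f, g, h, j}. A clique must lie in a single bag of any decomposition, so no decomposition can have width below 3. Hence tw(G) = 3 exactly.

Treewidth 3.
Bags: B1 = {d, e, h, j}  B2 = {b, d, h, j}  B3 = {e, f, h, j}  B4 = {a, e, h, j}  B5 = {c, e, h, j}  B6 = {c, e, i, j}  B7 = {f, g, h, j}
Tree: B1–B2, B1–B3, B3–B4, B1–B5, B5–B6, B3–B7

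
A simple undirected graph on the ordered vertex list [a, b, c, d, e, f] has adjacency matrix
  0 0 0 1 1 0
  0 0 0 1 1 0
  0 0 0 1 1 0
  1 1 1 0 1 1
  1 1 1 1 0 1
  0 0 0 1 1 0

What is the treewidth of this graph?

A width-2 tree decomposition is:
Bags: B1 = {a, d, e}  B2 = {c, d, e}  B3 = {d, e, f}  B4 = {b, d, e}
Tree: B1–B2, B2–B3, B2–B4
The largest bag has 3 vertices, giving width 2; this decomposition certifies tw(G) ≤ 2. For the lower bound, the 3 vertices {d, e, f} are pairwise adjacent, and any tree decomposition puts a clique entirely inside one bag — forcing width ≥ 2. Hence tw(G) = 2 exactly.

2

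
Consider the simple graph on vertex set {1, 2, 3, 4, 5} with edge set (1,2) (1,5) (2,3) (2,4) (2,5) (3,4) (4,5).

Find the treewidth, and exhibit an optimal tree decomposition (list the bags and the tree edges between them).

The largest bag has 3 vertices, giving width 2; this decomposition certifies tw(G) ≤ 2. Conversely, {1, 2, 5} is a clique of size 3, and the vertices of any clique must share a bag in every tree decomposition; so some bag has ≥ 3 vertices and tw(G) ≥ 2. The upper and lower bounds meet at 2, so that is the treewidth.

Treewidth 2.
One optimal decomposition is:
Bags: B1 = {1, 2, 5}  B2 = {2, 4, 5}  B3 = {2, 3, 4}
Tree: B1–B2, B2–B3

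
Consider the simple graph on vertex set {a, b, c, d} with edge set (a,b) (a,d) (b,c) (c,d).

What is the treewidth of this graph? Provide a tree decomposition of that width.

Every bag has size at most 3, so the width is 3 − 1 = 2 and tw(G) ≤ 2. The edges d–c–b–a–d form a cycle, so G is not a tree and its treewidth is at least 2. Therefore the treewidth is 2.

Treewidth 2.
Bags: B1 = {b, c, d}  B2 = {a, b, d}
Tree: B1–B2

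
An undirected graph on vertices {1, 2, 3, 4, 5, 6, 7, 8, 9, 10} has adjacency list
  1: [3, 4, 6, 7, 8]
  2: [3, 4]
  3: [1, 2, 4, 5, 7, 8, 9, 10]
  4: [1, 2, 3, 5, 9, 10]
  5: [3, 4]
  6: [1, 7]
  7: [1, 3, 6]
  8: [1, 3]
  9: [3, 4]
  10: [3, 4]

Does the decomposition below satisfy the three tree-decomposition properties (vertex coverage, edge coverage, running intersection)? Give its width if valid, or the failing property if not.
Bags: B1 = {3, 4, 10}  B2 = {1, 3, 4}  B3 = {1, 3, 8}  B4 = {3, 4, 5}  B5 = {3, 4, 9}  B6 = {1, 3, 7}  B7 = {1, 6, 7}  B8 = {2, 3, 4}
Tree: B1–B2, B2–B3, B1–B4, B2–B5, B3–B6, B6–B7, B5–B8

Every vertex of G appears in some bag (union = {1, 2, 3, 4, 5, 6, 7, 8, 9, 10}); every edge is covered by a bag; and for each vertex v the set of bags containing v is connected in the bag tree. The decomposition is therefore valid. The largest bag has 3 vertices, so the width is 2.

Yes; width 2.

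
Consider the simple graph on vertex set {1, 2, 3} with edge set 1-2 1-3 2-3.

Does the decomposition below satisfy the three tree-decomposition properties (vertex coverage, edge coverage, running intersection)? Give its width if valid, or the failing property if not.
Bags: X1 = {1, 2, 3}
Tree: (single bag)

Checking the three conditions: (i) the bags cover all of {1, 2, 3}; (ii) for each edge, some bag contains both endpoints; (iii) the bags containing any fixed vertex form a subtree. All hold, so the decomposition is valid with width 3 − 1 = 2.

Yes; width 2.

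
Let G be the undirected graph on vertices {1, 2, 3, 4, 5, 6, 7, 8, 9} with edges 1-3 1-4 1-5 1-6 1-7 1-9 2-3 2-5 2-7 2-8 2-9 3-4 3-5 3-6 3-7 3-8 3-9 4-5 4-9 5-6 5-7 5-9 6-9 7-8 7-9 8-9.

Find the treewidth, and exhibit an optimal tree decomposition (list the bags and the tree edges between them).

Treewidth 4.
One such decomposition:
Bags: B1 = {1, 3, 5, 7, 9}  B2 = {1, 3, 4, 5, 9}  B3 = {1, 3, 5, 6, 9}  B4 = {2, 3, 5, 7, 9}  B5 = {2, 3, 7, 8, 9}
Tree: B1–B2, B1–B3, B1–B4, B4–B5

Every bag has size at most 5, so the width is 5 − 1 = 4 and tw(G) ≤ 4. On the other hand G contains the 5-clique {2, 3, 7, 8, 9}. A clique must lie in a single bag of any decomposition, so no decomposition can have width below 4. Combining the bounds, tw(G) = 4.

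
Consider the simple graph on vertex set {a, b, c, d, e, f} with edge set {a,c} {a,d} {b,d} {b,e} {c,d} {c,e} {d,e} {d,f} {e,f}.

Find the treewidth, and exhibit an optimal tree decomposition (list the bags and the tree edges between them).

The largest bag has 3 vertices, giving width 2; this decomposition certifies tw(G) ≤ 2. For the lower bound, the 3 vertices {c, d, e} are pairwise adjacent, and any tree decomposition puts a clique entirely inside one bag — forcing width ≥ 2. Combining the bounds, tw(G) = 2.

Treewidth 2.
Bags: B1 = {b, d, e}  B2 = {c, d, e}  B3 = {a, c, d}  B4 = {d, e, f}
Tree: B1–B2, B2–B3, B2–B4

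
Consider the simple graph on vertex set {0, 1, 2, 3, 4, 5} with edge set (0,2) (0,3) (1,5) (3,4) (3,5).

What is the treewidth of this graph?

A width-1 tree decomposition is:
Bags: B1 = {3, 5}  B2 = {3, 4}  B3 = {0, 3}  B4 = {0, 2}  B5 = {1, 5}
Tree: B1–B2, B1–B3, B3–B4, B1–B5
Each bag holds 2 vertices, so the decomposition has width 1, which upper-bounds the treewidth. Since G has at least one edge (e.g. 5–3), it is not an edgeless graph, so tw(G) ≥ 1. Combining the bounds, tw(G) = 1.

1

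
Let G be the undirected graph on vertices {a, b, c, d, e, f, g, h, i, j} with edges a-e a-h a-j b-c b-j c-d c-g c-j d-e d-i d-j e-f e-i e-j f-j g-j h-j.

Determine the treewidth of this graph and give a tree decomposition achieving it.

Treewidth 2.
Bags: B1 = {c, d, j}  B2 = {c, g, j}  B3 = {d, e, j}  B4 = {a, e, j}  B5 = {b, c, j}  B6 = {a, h, j}  B7 = {e, f, j}  B8 = {d, e, i}
Tree: B1–B2, B1–B3, B3–B4, B2–B5, B4–B6, B4–B7, B3–B8

Every bag has size at most 3, so the width is 3 − 1 = 2 and tw(G) ≤ 2. For the lower bound, the 3 vertices {e, f, j} are pairwise adjacent, and any tree decomposition puts a clique entirely inside one bag — forcing width ≥ 2. Therefore the treewidth is 2.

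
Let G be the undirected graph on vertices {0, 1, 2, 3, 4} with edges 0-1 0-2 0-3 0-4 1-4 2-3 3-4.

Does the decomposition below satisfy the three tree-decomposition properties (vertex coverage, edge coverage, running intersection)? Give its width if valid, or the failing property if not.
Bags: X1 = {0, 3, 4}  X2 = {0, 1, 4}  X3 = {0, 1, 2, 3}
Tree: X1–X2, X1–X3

A tree decomposition must satisfy three properties: every vertex lies in some bag; for every edge, both endpoints lie together in some bag; and for every vertex, the bags containing it form a connected subtree. Here bags containing vertex 1 are not connected in the tree, so the decomposition is invalid.

No — bags containing vertex 1 are not connected in the tree.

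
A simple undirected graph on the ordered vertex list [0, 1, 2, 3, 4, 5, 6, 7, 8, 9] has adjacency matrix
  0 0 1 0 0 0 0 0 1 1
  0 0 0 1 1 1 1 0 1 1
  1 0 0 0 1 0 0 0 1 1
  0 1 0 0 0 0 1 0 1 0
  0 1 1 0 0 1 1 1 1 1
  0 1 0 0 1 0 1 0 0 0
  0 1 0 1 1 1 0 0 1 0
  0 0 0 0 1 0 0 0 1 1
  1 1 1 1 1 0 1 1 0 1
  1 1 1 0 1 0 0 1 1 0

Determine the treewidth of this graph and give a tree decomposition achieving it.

Treewidth 3.
Bags: B1 = {2, 4, 8, 9}  B2 = {4, 7, 8, 9}  B3 = {1, 4, 8, 9}  B4 = {1, 4, 6, 8}  B5 = {0, 2, 8, 9}  B6 = {1, 3, 6, 8}  B7 = {1, 4, 5, 6}
Tree: B1–B2, B1–B3, B3–B4, B1–B5, B4–B6, B4–B7

Each bag holds 4 vertices, so the decomposition has width 3, which upper-bounds the treewidth. Conversely, {0, 2, 8, 9} is a clique of size 4, and the vertices of any clique must share a bag in every tree decomposition; so some bag has ≥ 4 vertices and tw(G) ≥ 3. Hence tw(G) = 3 exactly.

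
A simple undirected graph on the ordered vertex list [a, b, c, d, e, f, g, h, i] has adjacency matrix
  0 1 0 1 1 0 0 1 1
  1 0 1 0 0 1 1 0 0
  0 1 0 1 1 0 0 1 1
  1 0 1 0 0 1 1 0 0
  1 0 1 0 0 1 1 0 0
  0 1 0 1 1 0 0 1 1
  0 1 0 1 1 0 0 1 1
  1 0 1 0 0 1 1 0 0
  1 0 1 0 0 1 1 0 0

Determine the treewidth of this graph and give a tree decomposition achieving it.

Each bag holds 5 vertices, so the decomposition has width 4, which upper-bounds the treewidth. For the lower bound: the 5 vertex sets {d,g}, {c,e}, {f,i}, {a}, {h} are disjoint, each induces a connected subgraph, and every pair is joined by at least one edge of G. Contracting each set to a single vertex therefore yields K_{5} as a minor, and since treewidth is minor-monotone, tw(G) ≥ tw(K_{5}) = 4. Hence tw(G) = 4 exactly.

Treewidth 4.
One optimal decomposition is:
Bags: B1 = {a, c, d, f, g}  B2 = {a, c, e, f, g}  B3 = {a, c, f, g, i}  B4 = {a, c, f, g, h}  B5 = {a, b, c, f, g}
Tree: B1–B2, B2–B3, B3–B4, B4–B5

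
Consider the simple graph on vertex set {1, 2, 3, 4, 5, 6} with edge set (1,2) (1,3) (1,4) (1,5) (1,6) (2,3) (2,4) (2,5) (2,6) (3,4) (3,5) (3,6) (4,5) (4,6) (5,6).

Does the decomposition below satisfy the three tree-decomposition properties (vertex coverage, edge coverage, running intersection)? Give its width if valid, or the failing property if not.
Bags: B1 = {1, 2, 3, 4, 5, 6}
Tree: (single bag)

Yes; width 5.

Checking the three conditions: (i) the bags cover all of {1, 2, 3, 4, 5, 6}; (ii) for each edge, some bag contains both endpoints; (iii) the bags containing any fixed vertex form a subtree. All hold, so the decomposition is valid with width 6 − 1 = 5.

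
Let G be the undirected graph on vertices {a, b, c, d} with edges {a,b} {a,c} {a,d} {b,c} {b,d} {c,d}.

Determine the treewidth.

3

A width-3 tree decomposition is:
Bags: B1 = {a, b, c, d}
Tree: (single bag)
With just one bag of size 4, the width is 4 − 1 = 3, so tw(G) ≤ 3. Conversely, {a, b, c, d} is a clique of size 4, and the vertices of any clique must share a bag in every tree decomposition; so some bag has ≥ 4 vertices and tw(G) ≥ 3. The upper and lower bounds meet at 3, so that is the treewidth.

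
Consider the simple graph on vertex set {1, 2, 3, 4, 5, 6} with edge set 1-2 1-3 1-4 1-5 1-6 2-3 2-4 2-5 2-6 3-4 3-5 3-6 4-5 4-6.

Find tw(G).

4

A width-4 tree decomposition is:
Bags: B1 = {1, 2, 3, 4, 5}  B2 = {1, 2, 3, 4, 6}
Tree: B1–B2
Every bag has size at most 5, so the width is 5 − 1 = 4 and tw(G) ≤ 4. On the other hand G contains the 5-clique {1, 2, 3, 4, 5}. A clique must lie in a single bag of any decomposition, so no decomposition can have width below 4. Combining the bounds, tw(G) = 4.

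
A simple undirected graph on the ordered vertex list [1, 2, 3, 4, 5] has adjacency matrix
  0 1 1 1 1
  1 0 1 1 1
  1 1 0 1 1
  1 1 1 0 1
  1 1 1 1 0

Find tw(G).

4

A width-4 tree decomposition is:
Bags: B1 = {1, 2, 3, 4, 5}
Tree: (single bag)
With just one bag of size 5, the width is 5 − 1 = 4, so tw(G) ≤ 4. Conversely, {1, 2, 3, 4, 5} is a clique of size 5, and the vertices of any clique must share a bag in every tree decomposition; so some bag has ≥ 5 vertices and tw(G) ≥ 4. Therefore the treewidth is 4.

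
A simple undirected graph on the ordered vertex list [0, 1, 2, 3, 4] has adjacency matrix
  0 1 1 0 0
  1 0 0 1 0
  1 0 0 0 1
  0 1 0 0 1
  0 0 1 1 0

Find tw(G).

A width-2 tree decomposition is:
Bags: B1 = {0, 1, 2}  B2 = {1, 2, 3}  B3 = {2, 3, 4}
Tree: B1–B2, B2–B3
Every bag has size at most 3, so the width is 3 − 1 = 2 and tw(G) ≤ 2. The edges 2–0–1–3–4–2 form a cycle, so G is not a tree and its treewidth is at least 2. Therefore the treewidth is 2.

2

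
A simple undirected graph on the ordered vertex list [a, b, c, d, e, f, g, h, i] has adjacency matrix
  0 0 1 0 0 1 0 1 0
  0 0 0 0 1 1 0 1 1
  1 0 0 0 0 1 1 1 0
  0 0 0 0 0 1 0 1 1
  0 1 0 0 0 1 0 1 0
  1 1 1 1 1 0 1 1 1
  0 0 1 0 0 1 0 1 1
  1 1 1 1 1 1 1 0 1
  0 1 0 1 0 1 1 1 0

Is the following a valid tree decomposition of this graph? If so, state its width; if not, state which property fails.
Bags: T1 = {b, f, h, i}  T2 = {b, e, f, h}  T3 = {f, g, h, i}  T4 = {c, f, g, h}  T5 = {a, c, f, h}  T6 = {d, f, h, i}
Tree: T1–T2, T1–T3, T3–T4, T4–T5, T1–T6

Vertex coverage: the bags together contain {a, b, c, d, e, f, g, h, i}, the full vertex set. Edge coverage: each edge of G has both endpoints in at least one bag. Running intersection: for every vertex, the bags containing it form a connected subtree. All three properties hold, so this is a valid tree decomposition of width max|bag| − 1 = 3, and hence tw(G) ≤ 3.

Yes; width 3.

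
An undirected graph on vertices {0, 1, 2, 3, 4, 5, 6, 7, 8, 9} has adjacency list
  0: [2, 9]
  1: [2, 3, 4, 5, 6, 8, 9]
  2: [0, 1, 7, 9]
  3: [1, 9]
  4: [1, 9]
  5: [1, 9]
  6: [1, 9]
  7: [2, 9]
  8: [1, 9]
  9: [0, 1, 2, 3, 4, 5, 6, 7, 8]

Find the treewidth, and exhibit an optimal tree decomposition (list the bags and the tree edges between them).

Treewidth 2.
One optimal decomposition is:
Bags: B1 = {1, 2, 9}  B2 = {2, 7, 9}  B3 = {1, 4, 9}  B4 = {0, 2, 9}  B5 = {1, 3, 9}  B6 = {1, 5, 9}  B7 = {1, 6, 9}  B8 = {1, 8, 9}
Tree: B1–B2, B1–B3, B1–B4, B1–B5, B3–B6, B5–B7, B1–B8

Every bag has size at most 3, so the width is 3 − 1 = 2 and tw(G) ≤ 2. On the other hand G contains the 3-clique {0, 2, 9}. A clique must lie in a single bag of any decomposition, so no decomposition can have width below 2. Combining the bounds, tw(G) = 2.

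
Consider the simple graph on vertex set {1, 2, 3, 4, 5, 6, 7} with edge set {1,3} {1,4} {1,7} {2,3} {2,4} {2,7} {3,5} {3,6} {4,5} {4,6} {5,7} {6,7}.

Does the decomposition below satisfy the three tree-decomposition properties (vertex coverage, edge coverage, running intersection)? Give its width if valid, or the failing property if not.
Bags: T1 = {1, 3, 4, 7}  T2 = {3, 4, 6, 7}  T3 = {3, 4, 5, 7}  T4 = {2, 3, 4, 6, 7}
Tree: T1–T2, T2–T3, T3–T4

A tree decomposition must satisfy three properties: every vertex lies in some bag; for every edge, both endpoints lie together in some bag; and for every vertex, the bags containing it form a connected subtree. Here bags containing vertex 6 are not connected in the tree, so the decomposition is invalid.

No — bags containing vertex 6 are not connected in the tree.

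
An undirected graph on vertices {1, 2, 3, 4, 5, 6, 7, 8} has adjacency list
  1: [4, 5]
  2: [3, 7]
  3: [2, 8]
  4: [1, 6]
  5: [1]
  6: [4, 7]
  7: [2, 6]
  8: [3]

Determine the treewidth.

1

A width-1 tree decomposition is:
Bags: B1 = {3, 8}  B2 = {2, 3}  B3 = {2, 7}  B4 = {6, 7}  B5 = {4, 6}  B6 = {1, 4}  B7 = {1, 5}
Tree: B1–B2, B2–B3, B3–B4, B4–B5, B5–B6, B6–B7
Every bag has size at most 2, so the width is 2 − 1 = 1 and tw(G) ≤ 1. G has an edge, so its treewidth is at least 1. Combining the bounds, tw(G) = 1.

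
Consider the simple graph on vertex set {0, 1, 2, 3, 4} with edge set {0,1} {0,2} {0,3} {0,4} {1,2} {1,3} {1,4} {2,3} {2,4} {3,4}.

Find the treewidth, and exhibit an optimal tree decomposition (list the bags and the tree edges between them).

Treewidth 4.
One such decomposition:
Bags: B1 = {0, 1, 2, 3, 4}
Tree: (single bag)

A single bag containing all 5 vertices is trivially a valid decomposition of width 4. For the lower bound, the 5 vertices {0, 1, 2, 3, 4} are pairwise adjacent, and any tree decomposition puts a clique entirely inside one bag — forcing width ≥ 4. The upper and lower bounds meet at 4, so that is the treewidth.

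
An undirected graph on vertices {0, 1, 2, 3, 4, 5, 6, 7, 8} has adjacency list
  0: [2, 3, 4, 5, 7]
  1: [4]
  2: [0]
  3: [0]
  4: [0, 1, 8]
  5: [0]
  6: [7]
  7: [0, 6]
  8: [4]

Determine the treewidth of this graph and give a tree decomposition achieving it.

Treewidth 1.
Bags: B1 = {0, 4}  B2 = {0, 3}  B3 = {0, 7}  B4 = {4, 8}  B5 = {6, 7}  B6 = {0, 2}  B7 = {0, 5}  B8 = {1, 4}
Tree: B1–B2, B1–B3, B1–B4, B3–B5, B1–B6, B1–B7, B4–B8

Every bag has size at most 2, so the width is 2 − 1 = 1 and tw(G) ≤ 1. Since G has at least one edge (e.g. 0–4), it is not an edgeless graph, so tw(G) ≥ 1. The upper and lower bounds meet at 1, so that is the treewidth.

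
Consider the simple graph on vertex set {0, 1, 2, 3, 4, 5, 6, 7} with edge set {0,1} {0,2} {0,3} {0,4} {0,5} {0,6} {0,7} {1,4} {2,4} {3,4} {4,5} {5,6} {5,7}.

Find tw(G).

A width-2 tree decomposition is:
Bags: B1 = {0, 5, 6}  B2 = {0, 4, 5}  B3 = {0, 3, 4}  B4 = {0, 5, 7}  B5 = {0, 1, 4}  B6 = {0, 2, 4}
Tree: B1–B2, B2–B3, B1–B4, B3–B5, B5–B6
Each bag holds 3 vertices, so the decomposition has width 2, which upper-bounds the treewidth. Conversely, {0, 1, 4} is a clique of size 3, and the vertices of any clique must share a bag in every tree decomposition; so some bag has ≥ 3 vertices and tw(G) ≥ 2. Hence tw(G) = 2 exactly.

2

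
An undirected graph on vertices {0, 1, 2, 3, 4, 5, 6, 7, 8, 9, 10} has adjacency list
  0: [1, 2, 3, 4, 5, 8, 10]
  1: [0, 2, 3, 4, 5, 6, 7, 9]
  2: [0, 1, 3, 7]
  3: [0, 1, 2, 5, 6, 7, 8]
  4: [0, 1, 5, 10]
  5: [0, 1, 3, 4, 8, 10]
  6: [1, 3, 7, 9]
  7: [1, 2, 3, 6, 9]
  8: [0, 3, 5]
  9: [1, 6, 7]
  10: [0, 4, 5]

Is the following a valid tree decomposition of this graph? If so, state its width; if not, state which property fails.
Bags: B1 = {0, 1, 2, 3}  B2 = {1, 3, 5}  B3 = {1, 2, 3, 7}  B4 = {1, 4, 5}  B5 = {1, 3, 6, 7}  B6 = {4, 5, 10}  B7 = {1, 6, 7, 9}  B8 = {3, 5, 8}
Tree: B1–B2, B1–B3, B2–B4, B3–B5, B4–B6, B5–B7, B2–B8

No — edge (0,5) lies in no bag.

A tree decomposition must satisfy three properties: every vertex lies in some bag; for every edge, both endpoints lie together in some bag; and for every vertex, the bags containing it form a connected subtree. Here edge (0,5) lies in no bag, so the decomposition is invalid.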